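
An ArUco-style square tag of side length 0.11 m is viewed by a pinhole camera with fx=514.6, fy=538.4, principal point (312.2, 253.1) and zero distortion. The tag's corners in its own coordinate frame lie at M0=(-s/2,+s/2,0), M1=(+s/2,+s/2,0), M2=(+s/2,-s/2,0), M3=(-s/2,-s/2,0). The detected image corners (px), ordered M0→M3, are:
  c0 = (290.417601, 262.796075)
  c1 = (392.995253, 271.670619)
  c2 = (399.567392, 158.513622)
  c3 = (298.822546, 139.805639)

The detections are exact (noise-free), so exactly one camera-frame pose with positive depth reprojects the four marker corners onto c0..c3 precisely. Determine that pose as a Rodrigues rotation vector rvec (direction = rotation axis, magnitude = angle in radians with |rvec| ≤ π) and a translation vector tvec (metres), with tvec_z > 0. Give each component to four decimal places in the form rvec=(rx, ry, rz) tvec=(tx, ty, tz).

rvec=(-0.0391, -0.3958, 0.0788) tvec=(0.0343, -0.0416, 0.4983)

Intrinsics K: fx=514.6, fy=538.4, cx=312.2, cy=253.1
Marker side s = 0.11 m; corners in marker frame (Z=0):
  M0 = (-0.0550, +0.0550, 0)
  M1 = (+0.0550, +0.0550, 0)
  M2 = (+0.0550, -0.0550, 0)
  M3 = (-0.0550, -0.0550, 0)
Detected image corners:
  c0 = (290.417601, 262.796075) px
  c1 = (392.995253, 271.670619) px
  c2 = (399.567392, 158.513622) px
  c3 = (298.822546, 139.805639) px
Planar DLT: solve 8×8 A·h = b for H (H[2,2]=1):
  H  [+1190.01414 -104.75855 +347.62442]
  H  [+285.87346 +1049.18599 +208.14029]
  H  [+0.76963 -0.10720 +1.00000]
B = K⁻¹H; ‖b₁‖=2.006767, ‖b₂‖=2.006767; λ = 2/(‖b₁‖+‖b₂‖) = 0.498314, sign → tz>0 ⇒ λ=+0.498314
r₁ = λ·B[:,0] = (+0.91968,+0.08430,+0.38352); r₂ = λ·B[:,1] = (-0.06903,+0.99618,-0.05342)
r₃ = r₁×r₂ = (-0.38656,+0.02265,+0.92199); SVD([r₁ r₂ r₃]) → R = UVᵀ:
  R  [+0.91968 -0.06903 -0.38656]
  R  [+0.08430 +0.99618 +0.02265]
  R  [+0.38352 -0.05342 +0.92199]
t = (+0.03430, -0.04161, +0.49831) m
tr R = 2.837848; θ = arccos((tr R − 1)/2) = 0.405453 rad = 23.231°
axis k = ((R−Rᵀ)₃₂, (R−Rᵀ)₁₃, (R−Rᵀ)₂₁) / (2 sinθ) = (-0.096436, -0.976177, +0.194369)
rvec = θ·k = (-0.039100, -0.395794, +0.078807)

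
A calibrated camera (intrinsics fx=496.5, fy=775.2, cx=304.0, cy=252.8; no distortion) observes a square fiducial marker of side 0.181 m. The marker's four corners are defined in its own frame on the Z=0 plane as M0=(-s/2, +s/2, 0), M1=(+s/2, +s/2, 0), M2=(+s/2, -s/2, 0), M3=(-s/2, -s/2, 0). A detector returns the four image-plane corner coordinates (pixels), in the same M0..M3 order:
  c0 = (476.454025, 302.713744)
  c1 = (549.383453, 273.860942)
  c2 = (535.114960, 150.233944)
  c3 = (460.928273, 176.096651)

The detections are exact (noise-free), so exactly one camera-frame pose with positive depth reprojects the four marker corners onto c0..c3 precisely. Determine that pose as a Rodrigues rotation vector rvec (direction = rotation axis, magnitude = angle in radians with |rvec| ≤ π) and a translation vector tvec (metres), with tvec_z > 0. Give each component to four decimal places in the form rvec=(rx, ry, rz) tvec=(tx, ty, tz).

Intrinsics K: fx=496.5, fy=775.2, cx=304.0, cy=252.8
Marker side s = 0.181 m; corners in marker frame (Z=0):
  M0 = (-0.0905, +0.0905, 0)
  M1 = (+0.0905, +0.0905, 0)
  M2 = (+0.0905, -0.0905, 0)
  M3 = (-0.0905, -0.0905, 0)
Detected image corners:
  c0 = (476.454025, 302.713744) px
  c1 = (549.383453, 273.860942) px
  c2 = (535.114960, 150.233944) px
  c3 = (460.928273, 176.096651) px
Planar DLT: solve 8×8 A·h = b for H (H[2,2]=1):
  H  [+480.27909 +115.02414 +506.00051]
  H  [-118.19436 +705.80474 +225.91234]
  H  [+0.14620 +0.06482 +1.00000]
B = K⁻¹H; ‖b₁‖=0.912133, ‖b₂‖=0.912133; λ = 2/(‖b₁‖+‖b₂‖) = 1.096331, sign → tz>0 ⇒ λ=+1.096331
r₁ = λ·B[:,0] = (+0.96237,-0.21943,+0.16029); r₂ = λ·B[:,1] = (+0.21047,+0.97501,+0.07107)
r₃ = r₁×r₂ = (-0.17188,-0.03466,+0.98451); SVD([r₁ r₂ r₃]) → R = UVᵀ:
  R  [+0.96237 +0.21047 -0.17188]
  R  [-0.21943 +0.97501 -0.03466]
  R  [+0.16029 +0.07107 +0.98451]
t = (+0.44604, -0.03803, +1.09633) m
tr R = 2.921893; θ = arccos((tr R − 1)/2) = 0.280393 rad = 16.065°
axis k = ((R−Rᵀ)₃₂, (R−Rᵀ)₁₃, (R−Rᵀ)₂₁) / (2 sinθ) = (+0.191018, -0.600150, -0.776745)
rvec = θ·k = (+0.053560, -0.168278, -0.217794)

rvec=(0.0536, -0.1683, -0.2178) tvec=(0.4460, -0.0380, 1.0963)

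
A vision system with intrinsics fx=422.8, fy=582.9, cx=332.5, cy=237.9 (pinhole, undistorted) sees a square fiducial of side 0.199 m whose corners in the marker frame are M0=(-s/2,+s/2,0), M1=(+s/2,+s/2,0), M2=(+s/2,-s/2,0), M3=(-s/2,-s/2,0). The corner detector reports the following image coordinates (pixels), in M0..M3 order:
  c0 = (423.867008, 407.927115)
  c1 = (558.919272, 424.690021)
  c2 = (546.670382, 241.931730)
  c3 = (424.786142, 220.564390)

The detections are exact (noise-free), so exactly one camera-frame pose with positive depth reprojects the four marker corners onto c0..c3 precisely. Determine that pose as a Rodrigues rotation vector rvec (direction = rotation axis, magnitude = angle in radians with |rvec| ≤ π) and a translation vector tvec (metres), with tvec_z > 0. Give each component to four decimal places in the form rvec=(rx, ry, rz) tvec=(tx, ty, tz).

Intrinsics K: fx=422.8, fy=582.9, cx=332.5, cy=237.9
Marker side s = 0.199 m; corners in marker frame (Z=0):
  M0 = (-0.0995, +0.0995, 0)
  M1 = (+0.0995, +0.0995, 0)
  M2 = (+0.0995, -0.0995, 0)
  M3 = (-0.0995, -0.0995, 0)
Detected image corners:
  c0 = (423.867008, 407.927115) px
  c1 = (558.919272, 424.690021) px
  c2 = (546.670382, 241.931730) px
  c3 = (424.786142, 220.564390) px
Planar DLT: solve 8×8 A·h = b for H (H[2,2]=1):
  H  [+731.25348 -226.44466 +489.55675]
  H  [+154.33220 +760.42151 +319.13319]
  H  [+0.17891 -0.52297 +1.00000]
B = K⁻¹H; ‖b₁‖=1.610352, ‖b₂‖=1.610352; λ = 2/(‖b₁‖+‖b₂‖) = 0.620982, sign → tz>0 ⇒ λ=+0.620982
r₁ = λ·B[:,0] = (+0.98665,+0.11907,+0.11110); r₂ = λ·B[:,1] = (-0.07719,+0.94264,-0.32475)
r₃ = r₁×r₂ = (-0.14339,+0.31184,+0.93925); SVD([r₁ r₂ r₃]) → R = UVᵀ:
  R  [+0.98665 -0.07719 -0.14339]
  R  [+0.11907 +0.94264 +0.31184]
  R  [+0.11110 -0.32475 +0.93925]
t = (+0.23068, +0.08654, +0.62098) m
tr R = 2.868546; θ = arccos((tr R − 1)/2) = 0.364582 rad = 20.889°
axis k = ((R−Rᵀ)₃₂, (R−Rᵀ)₁₃, (R−Rᵀ)₂₁) / (2 sinθ) = (-0.892690, -0.356871, +0.275225)
rvec = θ·k = (-0.325459, -0.130109, +0.100342)

rvec=(-0.3255, -0.1301, 0.1003) tvec=(0.2307, 0.0865, 0.6210)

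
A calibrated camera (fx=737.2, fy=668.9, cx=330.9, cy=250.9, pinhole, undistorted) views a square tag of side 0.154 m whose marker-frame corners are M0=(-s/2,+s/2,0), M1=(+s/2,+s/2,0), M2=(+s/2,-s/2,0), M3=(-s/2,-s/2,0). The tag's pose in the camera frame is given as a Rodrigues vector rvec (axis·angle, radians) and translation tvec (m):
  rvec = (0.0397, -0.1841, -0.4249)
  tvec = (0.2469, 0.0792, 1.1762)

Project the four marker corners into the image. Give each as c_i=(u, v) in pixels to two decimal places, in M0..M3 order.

Intrinsics K: fx=737.2, fy=668.9, cx=330.9, cy=250.9
Marker side s = 0.154 m; corners in marker frame (Z=0):
  M0 = (-0.0770, +0.0770, 0)
  M1 = (+0.0770, +0.0770, 0)
  M2 = (+0.0770, -0.0770, 0)
  M3 = (-0.0770, -0.0770, 0)
rvec = (0.0397, -0.1841, -0.4249), |rvec| = θ = 0.46477 rad = 26.629°
Rodrigues: sinθ=0.44822, 1−cosθ=0.10607; R = I + sinθ·[k]× + (1−cosθ)·[k]×²:
    [+0.89470 +0.40618 -0.18583]
    [-0.41336 +0.91057 +0.00013]
    [+0.16926 +0.07670 +0.98258]
t = (0.2469, 0.0792, 1.1762) m
M0: Pc = R·M0+t = (+0.20928, +0.18114, +1.16907); u = 737.2·(+0.20928)/1.16907 + 330.9 = 462.8713, v = 668.9·(+0.18114)/1.16907 + 250.9 = 354.5429
M1: Pc = R·M1+t = (+0.34707, +0.11749, +1.19514); u = 737.2·(+0.34707)/1.19514 + 330.9 = 544.9824, v = 668.9·(+0.11749)/1.19514 + 250.9 = 316.6547
M2: Pc = R·M2+t = (+0.28452, -0.02274, +1.18333); u = 737.2·(+0.28452)/1.18333 + 330.9 = 508.1505, v = 668.9·(-0.02274)/1.18333 + 250.9 = 238.0445
M3: Pc = R·M3+t = (+0.14673, +0.04091, +1.15726); u = 737.2·(+0.14673)/1.15726 + 330.9 = 424.3717, v = 668.9·(+0.04091)/1.15726 + 250.9 = 274.5488

c0=(462.87, 354.54) c1=(544.98, 316.65) c2=(508.15, 238.04) c3=(424.37, 274.55)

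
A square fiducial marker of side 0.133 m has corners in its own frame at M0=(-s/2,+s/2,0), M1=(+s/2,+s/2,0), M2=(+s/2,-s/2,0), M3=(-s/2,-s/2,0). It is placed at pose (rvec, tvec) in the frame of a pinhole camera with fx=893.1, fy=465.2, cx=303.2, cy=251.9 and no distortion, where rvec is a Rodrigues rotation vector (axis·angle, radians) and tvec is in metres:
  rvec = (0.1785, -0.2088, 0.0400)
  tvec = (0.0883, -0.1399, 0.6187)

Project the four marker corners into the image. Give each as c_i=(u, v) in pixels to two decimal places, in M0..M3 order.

Intrinsics K: fx=893.1, fy=465.2, cx=303.2, cy=251.9
Marker side s = 0.133 m; corners in marker frame (Z=0):
  M0 = (-0.0665, +0.0665, 0)
  M1 = (+0.0665, +0.0665, 0)
  M2 = (+0.0665, -0.0665, 0)
  M3 = (-0.0665, -0.0665, 0)
rvec = (0.1785, -0.2088, 0.0400), |rvec| = θ = 0.27760 rad = 15.905°
Rodrigues: sinθ=0.27404, 1−cosθ=0.03828; R = I + sinθ·[k]× + (1−cosθ)·[k]×²:
    [+0.97755 -0.05800 -0.20258]
    [+0.02097 +0.98338 -0.18037]
    [+0.20968 +0.17207 +0.96251]
t = (0.0883, -0.1399, 0.6187) m
M0: Pc = R·M0+t = (+0.01944, -0.07590, +0.61620); u = 893.1·(+0.01944)/0.61620 + 303.2 = 331.3698, v = 465.2·(-0.07590)/0.61620 + 251.9 = 194.5991
M1: Pc = R·M1+t = (+0.14945, -0.07311, +0.64409); u = 893.1·(+0.14945)/0.64409 + 303.2 = 510.4291, v = 465.2·(-0.07311)/0.64409 + 251.9 = 199.0947
M2: Pc = R·M2+t = (+0.15716, -0.20390, +0.62120); u = 893.1·(+0.15716)/0.62120 + 303.2 = 529.1547, v = 465.2·(-0.20390)/0.62120 + 251.9 = 99.2051
M3: Pc = R·M3+t = (+0.02715, -0.20669, +0.59331); u = 893.1·(+0.02715)/0.59331 + 303.2 = 344.0689, v = 465.2·(-0.20669)/0.59331 + 251.9 = 89.8412

c0=(331.37, 194.60) c1=(510.43, 199.09) c2=(529.15, 99.21) c3=(344.07, 89.84)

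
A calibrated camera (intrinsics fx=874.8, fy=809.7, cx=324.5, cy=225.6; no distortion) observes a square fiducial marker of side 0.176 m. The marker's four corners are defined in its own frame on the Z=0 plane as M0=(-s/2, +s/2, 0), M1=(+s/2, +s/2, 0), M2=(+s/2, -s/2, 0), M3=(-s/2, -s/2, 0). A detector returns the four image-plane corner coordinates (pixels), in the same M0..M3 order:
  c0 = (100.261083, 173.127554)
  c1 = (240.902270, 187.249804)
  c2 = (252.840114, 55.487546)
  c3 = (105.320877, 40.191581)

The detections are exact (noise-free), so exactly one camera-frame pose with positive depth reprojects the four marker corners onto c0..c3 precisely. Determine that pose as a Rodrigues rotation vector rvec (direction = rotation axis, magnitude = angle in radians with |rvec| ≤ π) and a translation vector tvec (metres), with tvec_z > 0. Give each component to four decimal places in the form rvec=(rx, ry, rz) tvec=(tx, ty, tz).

Intrinsics K: fx=874.8, fy=809.7, cx=324.5, cy=225.6
Marker side s = 0.176 m; corners in marker frame (Z=0):
  M0 = (-0.0880, +0.0880, 0)
  M1 = (+0.0880, +0.0880, 0)
  M2 = (+0.0880, -0.0880, 0)
  M3 = (-0.0880, -0.0880, 0)
Detected image corners:
  c0 = (100.261083, 173.127554) px
  c1 = (240.902270, 187.249804) px
  c2 = (252.840114, 55.487546) px
  c3 = (105.320877, 40.191581) px
Planar DLT: solve 8×8 A·h = b for H (H[2,2]=1):
  H  [+821.68525 -0.69533 +174.85671]
  H  [+85.78753 +783.03777 +115.61355]
  H  [+0.02011 +0.27242 +1.00000]
B = K⁻¹H; ‖b₁‖=0.937427, ‖b₂‖=0.937427; λ = 2/(‖b₁‖+‖b₂‖) = 1.066750, sign → tz>0 ⇒ λ=+1.066750
r₁ = λ·B[:,0] = (+0.99402,+0.10704,+0.02145); r₂ = λ·B[:,1] = (-0.10865,+0.95065,+0.29061)
r₃ = r₁×r₂ = (+0.01071,-0.29120,+0.95660); SVD([r₁ r₂ r₃]) → R = UVᵀ:
  R  [+0.99402 -0.10865 +0.01071]
  R  [+0.10704 +0.95065 -0.29120]
  R  [+0.02145 +0.29061 +0.95660]
t = (-0.18248, -0.14490, +1.06675) m
tr R = 2.901279; θ = arccos((tr R − 1)/2) = 0.315506 rad = 18.077°
axis k = ((R−Rᵀ)₃₂, (R−Rᵀ)₁₃, (R−Rᵀ)₂₁) / (2 sinθ) = (+0.937500, -0.017308, +0.347554)
rvec = θ·k = (+0.295787, -0.005461, +0.109656)

rvec=(0.2958, -0.0055, 0.1097) tvec=(-0.1825, -0.1449, 1.0668)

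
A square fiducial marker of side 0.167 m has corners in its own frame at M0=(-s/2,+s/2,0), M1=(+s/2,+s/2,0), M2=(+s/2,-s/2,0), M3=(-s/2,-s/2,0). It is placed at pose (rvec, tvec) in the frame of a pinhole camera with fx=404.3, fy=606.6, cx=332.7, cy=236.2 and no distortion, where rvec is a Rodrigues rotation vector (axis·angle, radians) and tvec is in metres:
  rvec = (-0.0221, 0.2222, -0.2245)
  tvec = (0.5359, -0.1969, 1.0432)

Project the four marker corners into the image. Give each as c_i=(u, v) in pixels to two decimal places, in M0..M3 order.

c0=(514.23, 180.63) c1=(583.49, 156.52) c2=(567.27, 61.17) c3=(499.07, 88.32)

Intrinsics K: fx=404.3, fy=606.6, cx=332.7, cy=236.2
Marker side s = 0.167 m; corners in marker frame (Z=0):
  M0 = (-0.0835, +0.0835, 0)
  M1 = (+0.0835, +0.0835, 0)
  M2 = (+0.0835, -0.0835, 0)
  M3 = (-0.0835, -0.0835, 0)
rvec = (-0.0221, 0.2222, -0.2245), |rvec| = θ = 0.31664 rad = 18.142°
Rodrigues: sinθ=0.31138, 1−cosθ=0.04971; R = I + sinθ·[k]× + (1−cosθ)·[k]×²:
    [+0.95053 +0.21833 +0.22097]
    [-0.22320 +0.97477 -0.00300]
    [-0.21605 -0.04647 +0.97528]
t = (0.5359, -0.1969, 1.0432) m
M0: Pc = R·M0+t = (+0.47476, -0.09687, +1.05736); u = 404.3·(+0.47476)/1.05736 + 332.7 = 514.2334, v = 606.6·(-0.09687)/1.05736 + 236.2 = 180.6266
M1: Pc = R·M1+t = (+0.63350, -0.13414, +1.02128); u = 404.3·(+0.63350)/1.02128 + 332.7 = 583.4872, v = 606.6·(-0.13414)/1.02128 + 236.2 = 156.5236
M2: Pc = R·M2+t = (+0.59704, -0.29693, +1.02904); u = 404.3·(+0.59704)/1.02904 + 332.7 = 567.2707, v = 606.6·(-0.29693)/1.02904 + 236.2 = 61.1650
M3: Pc = R·M3+t = (+0.43830, -0.25966, +1.06512); u = 404.3·(+0.43830)/1.06512 + 332.7 = 499.0707, v = 606.6·(-0.25966)/1.06512 + 236.2 = 88.3226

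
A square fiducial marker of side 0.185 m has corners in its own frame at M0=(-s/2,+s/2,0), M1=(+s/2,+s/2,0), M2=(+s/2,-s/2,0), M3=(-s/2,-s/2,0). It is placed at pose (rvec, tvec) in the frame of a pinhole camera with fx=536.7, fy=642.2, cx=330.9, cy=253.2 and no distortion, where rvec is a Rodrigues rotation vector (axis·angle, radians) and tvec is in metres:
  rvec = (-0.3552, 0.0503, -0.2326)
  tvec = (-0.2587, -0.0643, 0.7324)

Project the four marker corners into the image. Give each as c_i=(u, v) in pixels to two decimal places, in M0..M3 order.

Intrinsics K: fx=536.7, fy=642.2, cx=330.9, cy=253.2
Marker side s = 0.185 m; corners in marker frame (Z=0):
  M0 = (-0.0925, +0.0925, 0)
  M1 = (+0.0925, +0.0925, 0)
  M2 = (+0.0925, -0.0925, 0)
  M3 = (-0.0925, -0.0925, 0)
rvec = (-0.3552, 0.0503, -0.2326), |rvec| = θ = 0.42755 rad = 24.497°
Rodrigues: sinθ=0.41464, 1−cosθ=0.09002; R = I + sinθ·[k]× + (1−cosθ)·[k]×²:
    [+0.97211 +0.21678 +0.08947]
    [-0.23438 +0.91123 +0.33872]
    [-0.00810 -0.35024 +0.93663]
t = (-0.2587, -0.0643, 0.7324) m
M0: Pc = R·M0+t = (-0.32857, +0.04167, +0.70075); u = 536.7·(-0.32857)/0.70075 + 330.9 = 79.2524, v = 642.2·(+0.04167)/0.70075 + 253.2 = 291.3869
M1: Pc = R·M1+t = (-0.14873, -0.00169, +0.69925); u = 536.7·(-0.14873)/0.69925 + 330.9 = 216.7469, v = 642.2·(-0.00169)/0.69925 + 253.2 = 251.6470
M2: Pc = R·M2+t = (-0.18883, -0.17027, +0.76405); u = 536.7·(-0.18883)/0.76405 + 330.9 = 198.2565, v = 642.2·(-0.17027)/0.76405 + 253.2 = 110.0854
M3: Pc = R·M3+t = (-0.36867, -0.12691, +0.76555); u = 536.7·(-0.36867)/0.76555 + 330.9 = 72.4354, v = 642.2·(-0.12691)/0.76555 + 253.2 = 146.7388

c0=(79.25, 291.39) c1=(216.75, 251.65) c2=(198.26, 110.09) c3=(72.44, 146.74)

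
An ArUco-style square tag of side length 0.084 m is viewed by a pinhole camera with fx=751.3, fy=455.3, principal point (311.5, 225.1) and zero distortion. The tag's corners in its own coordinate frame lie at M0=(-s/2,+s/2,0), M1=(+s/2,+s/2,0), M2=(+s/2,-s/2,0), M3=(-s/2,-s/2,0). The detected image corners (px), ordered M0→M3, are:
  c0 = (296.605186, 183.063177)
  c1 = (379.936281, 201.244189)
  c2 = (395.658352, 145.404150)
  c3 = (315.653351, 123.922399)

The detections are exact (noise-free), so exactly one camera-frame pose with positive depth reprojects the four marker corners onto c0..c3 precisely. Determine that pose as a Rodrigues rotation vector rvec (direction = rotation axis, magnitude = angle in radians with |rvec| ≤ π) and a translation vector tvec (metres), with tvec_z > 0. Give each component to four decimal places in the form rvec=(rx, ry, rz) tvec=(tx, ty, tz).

Intrinsics K: fx=751.3, fy=455.3, cx=311.5, cy=225.1
Marker side s = 0.084 m; corners in marker frame (Z=0):
  M0 = (-0.0420, +0.0420, 0)
  M1 = (+0.0420, +0.0420, 0)
  M2 = (+0.0420, -0.0420, 0)
  M3 = (-0.0420, -0.0420, 0)
Detected image corners:
  c0 = (296.605186, 183.063177) px
  c1 = (379.936281, 201.244189) px
  c2 = (395.658352, 145.404150) px
  c3 = (315.653351, 123.922399) px
Planar DLT: solve 8×8 A·h = b for H (H[2,2]=1):
  H  [+1246.96042 -315.99268 +348.43795]
  H  [+365.85760 +632.09707 +163.35688]
  H  [+0.79255 -0.31613 +1.00000]
B = K⁻¹H; ‖b₁‖=1.602986, ‖b₂‖=1.602986; λ = 2/(‖b₁‖+‖b₂‖) = 0.623836, sign → tz>0 ⇒ λ=+0.623836
r₁ = λ·B[:,0] = (+0.83041,+0.25684,+0.49442); r₂ = λ·B[:,1] = (-0.18061,+0.96358,-0.19721)
r₃ = r₁×r₂ = (-0.52707,+0.07447,+0.84656); SVD([r₁ r₂ r₃]) → R = UVᵀ:
  R  [+0.83041 -0.18061 -0.52707]
  R  [+0.25684 +0.96358 +0.07447]
  R  [+0.49442 -0.19721 +0.84656]
t = (+0.03067, -0.08460, +0.62384) m
tr R = 2.640545; θ = arccos((tr R − 1)/2) = 0.608909 rad = 34.888°
axis k = ((R−Rᵀ)₃₂, (R−Rᵀ)₁₃, (R−Rᵀ)₂₁) / (2 sinθ) = (-0.237497, -0.892948, +0.382412)
rvec = θ·k = (-0.144614, -0.543724, +0.232854)

rvec=(-0.1446, -0.5437, 0.2329) tvec=(0.0307, -0.0846, 0.6238)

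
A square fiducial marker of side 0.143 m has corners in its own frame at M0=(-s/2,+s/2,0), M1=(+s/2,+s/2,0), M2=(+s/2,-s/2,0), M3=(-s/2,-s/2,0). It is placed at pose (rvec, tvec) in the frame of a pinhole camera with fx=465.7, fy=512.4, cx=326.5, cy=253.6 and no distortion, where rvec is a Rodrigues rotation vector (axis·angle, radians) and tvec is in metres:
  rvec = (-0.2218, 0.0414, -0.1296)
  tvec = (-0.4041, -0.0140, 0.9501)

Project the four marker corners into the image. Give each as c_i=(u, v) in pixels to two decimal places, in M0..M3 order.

Intrinsics K: fx=465.7, fy=512.4, cx=326.5, cy=253.6
Marker side s = 0.143 m; corners in marker frame (Z=0):
  M0 = (-0.0715, +0.0715, 0)
  M1 = (+0.0715, +0.0715, 0)
  M2 = (+0.0715, -0.0715, 0)
  M3 = (-0.0715, -0.0715, 0)
rvec = (-0.2218, 0.0414, -0.1296), |rvec| = θ = 0.26020 rad = 14.909°
Rodrigues: sinθ=0.25728, 1−cosθ=0.03366; R = I + sinθ·[k]× + (1−cosθ)·[k]×²:
    [+0.99080 +0.12358 +0.05523]
    [-0.13271 +0.96719 +0.21664]
    [-0.02664 -0.22197 +0.97469]
t = (-0.4041, -0.0140, 0.9501) m
M0: Pc = R·M0+t = (-0.46611, +0.06464, +0.93613); u = 465.7·(-0.46611)/0.93613 + 326.5 = 94.6254, v = 512.4·(+0.06464)/0.93613 + 253.6 = 288.9827
M1: Pc = R·M1+t = (-0.32442, +0.04567, +0.93232); u = 465.7·(-0.32442)/0.93232 + 326.5 = 164.4496, v = 512.4·(+0.04567)/0.93232 + 253.6 = 278.6975
M2: Pc = R·M2+t = (-0.34209, -0.09264, +0.96407); u = 465.7·(-0.34209)/0.96407 + 326.5 = 161.2488, v = 512.4·(-0.09264)/0.96407 + 253.6 = 204.3605
M3: Pc = R·M3+t = (-0.48378, -0.07367, +0.96788); u = 465.7·(-0.48378)/0.96788 + 326.5 = 93.7271, v = 512.4·(-0.07367)/0.96788 + 253.6 = 214.6010

c0=(94.63, 288.98) c1=(164.45, 278.70) c2=(161.25, 204.36) c3=(93.73, 214.60)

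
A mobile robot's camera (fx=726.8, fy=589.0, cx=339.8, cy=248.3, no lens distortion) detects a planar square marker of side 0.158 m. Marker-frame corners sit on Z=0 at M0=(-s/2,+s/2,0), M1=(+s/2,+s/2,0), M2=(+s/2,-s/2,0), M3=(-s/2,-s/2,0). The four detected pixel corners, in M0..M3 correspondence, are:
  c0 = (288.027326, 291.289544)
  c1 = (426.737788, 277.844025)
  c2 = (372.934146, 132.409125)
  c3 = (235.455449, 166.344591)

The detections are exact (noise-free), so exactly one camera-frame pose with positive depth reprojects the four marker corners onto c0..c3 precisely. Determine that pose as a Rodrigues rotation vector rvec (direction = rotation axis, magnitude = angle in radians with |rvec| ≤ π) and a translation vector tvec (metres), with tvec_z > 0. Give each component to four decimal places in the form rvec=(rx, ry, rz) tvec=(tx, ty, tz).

Intrinsics K: fx=726.8, fy=589.0, cx=339.8, cy=248.3
Marker side s = 0.158 m; corners in marker frame (Z=0):
  M0 = (-0.0790, +0.0790, 0)
  M1 = (+0.0790, +0.0790, 0)
  M2 = (+0.0790, -0.0790, 0)
  M3 = (-0.0790, -0.0790, 0)
Detected image corners:
  c0 = (288.027326, 291.289544) px
  c1 = (426.737788, 277.844025) px
  c2 = (372.934146, 132.409125) px
  c3 = (235.455449, 166.344591) px
Planar DLT: solve 8×8 A·h = b for H (H[2,2]=1):
  H  [+573.78917 +433.34614 +326.45245]
  H  [-345.42285 +914.60261 +219.38720]
  H  [-0.90788 +0.29322 +1.00000]
B = K⁻¹H; ‖b₁‖=1.529508, ‖b₂‖=1.529508; λ = 2/(‖b₁‖+‖b₂‖) = 0.653805, sign → tz>0 ⇒ λ=+0.653805
r₁ = λ·B[:,0] = (+0.79368,-0.13320,-0.59358); r₂ = λ·B[:,1] = (+0.30019,+0.93441,+0.19171)
r₃ = r₁×r₂ = (+0.52911,-0.33034,+0.78161); SVD([r₁ r₂ r₃]) → R = UVᵀ:
  R  [+0.79368 +0.30019 +0.52911]
  R  [-0.13320 +0.93441 -0.33034]
  R  [-0.59358 +0.19171 +0.78161]
t = (-0.01201, -0.03209, +0.65381) m
tr R = 2.509700; θ = arccos((tr R − 1)/2) = 0.715371 rad = 40.988°
axis k = ((R−Rᵀ)₃₂, (R−Rᵀ)₁₃, (R−Rᵀ)₂₁) / (2 sinθ) = (+0.397969, +0.855844, -0.330381)
rvec = θ·k = (+0.284696, +0.612246, -0.236345)

rvec=(0.2847, 0.6122, -0.2363) tvec=(-0.0120, -0.0321, 0.6538)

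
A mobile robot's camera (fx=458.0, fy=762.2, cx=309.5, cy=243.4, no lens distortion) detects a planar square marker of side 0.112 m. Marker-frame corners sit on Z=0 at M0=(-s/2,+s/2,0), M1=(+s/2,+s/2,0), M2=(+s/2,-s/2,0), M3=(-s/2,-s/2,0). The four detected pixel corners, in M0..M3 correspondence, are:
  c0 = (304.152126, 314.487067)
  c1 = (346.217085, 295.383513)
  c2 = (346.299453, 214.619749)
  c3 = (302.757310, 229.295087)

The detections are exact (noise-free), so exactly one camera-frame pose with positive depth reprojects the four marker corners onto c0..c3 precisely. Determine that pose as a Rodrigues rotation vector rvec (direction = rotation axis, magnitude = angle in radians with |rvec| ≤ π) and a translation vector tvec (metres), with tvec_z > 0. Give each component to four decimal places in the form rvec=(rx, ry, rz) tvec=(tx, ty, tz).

rvec=(0.2821, -0.5800, -0.1084) tvec=(0.0341, 0.0262, 0.9763)

Intrinsics K: fx=458.0, fy=762.2, cx=309.5, cy=243.4
Marker side s = 0.112 m; corners in marker frame (Z=0):
  M0 = (-0.0560, +0.0560, 0)
  M1 = (+0.0560, +0.0560, 0)
  M2 = (+0.0560, -0.0560, 0)
  M3 = (-0.0560, -0.0560, 0)
Detected image corners:
  c0 = (304.152126, 314.487067) px
  c1 = (346.217085, 295.383513) px
  c2 = (346.299453, 214.619749) px
  c3 = (302.757310, 229.295087) px
Planar DLT: solve 8×8 A·h = b for H (H[2,2]=1):
  H  [+556.68213 +103.08223 +325.50623]
  H  [-9.52175 +819.28402 +263.88892]
  H  [+0.53752 +0.29989 +1.00000]
B = K⁻¹H; ‖b₁‖=1.024269, ‖b₂‖=1.024269; λ = 2/(‖b₁‖+‖b₂‖) = 0.976306, sign → tz>0 ⇒ λ=+0.976306
r₁ = λ·B[:,0] = (+0.83203,-0.17978,+0.52479); r₂ = λ·B[:,1] = (+0.02188,+0.95593,+0.29279)
r₃ = r₁×r₂ = (-0.55430,-0.23212,+0.79930); SVD([r₁ r₂ r₃]) → R = UVᵀ:
  R  [+0.83203 +0.02188 -0.55430]
  R  [-0.17978 +0.95593 -0.23212]
  R  [+0.52479 +0.29279 +0.79930]
t = (+0.03412, +0.02624, +0.97631) m
tr R = 2.587254; θ = arccos((tr R − 1)/2) = 0.654049 rad = 37.474°
axis k = ((R−Rᵀ)₃₂, (R−Rᵀ)₁₃, (R−Rᵀ)₂₁) / (2 sinθ) = (+0.431381, -0.886816, -0.165733)
rvec = θ·k = (+0.282144, -0.580021, -0.108397)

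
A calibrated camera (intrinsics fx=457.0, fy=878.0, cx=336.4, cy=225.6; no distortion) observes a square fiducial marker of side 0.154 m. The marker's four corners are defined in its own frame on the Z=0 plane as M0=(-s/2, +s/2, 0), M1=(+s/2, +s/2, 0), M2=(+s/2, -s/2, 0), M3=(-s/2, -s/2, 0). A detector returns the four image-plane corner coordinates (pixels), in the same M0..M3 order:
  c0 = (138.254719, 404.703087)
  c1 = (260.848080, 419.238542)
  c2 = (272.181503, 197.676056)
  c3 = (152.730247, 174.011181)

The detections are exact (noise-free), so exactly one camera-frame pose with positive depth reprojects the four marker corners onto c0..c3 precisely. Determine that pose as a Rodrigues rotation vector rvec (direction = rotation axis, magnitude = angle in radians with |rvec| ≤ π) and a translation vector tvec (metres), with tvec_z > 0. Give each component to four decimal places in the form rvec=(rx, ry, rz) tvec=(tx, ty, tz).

Intrinsics K: fx=457.0, fy=878.0, cx=336.4, cy=225.6
Marker side s = 0.154 m; corners in marker frame (Z=0):
  M0 = (-0.0770, +0.0770, 0)
  M1 = (+0.0770, +0.0770, 0)
  M2 = (+0.0770, -0.0770, 0)
  M3 = (-0.0770, -0.0770, 0)
Detected image corners:
  c0 = (138.254719, 404.703087) px
  c1 = (260.848080, 419.238542) px
  c2 = (272.181503, 197.676056) px
  c3 = (152.730247, 174.011181) px
Planar DLT: solve 8×8 A·h = b for H (H[2,2]=1):
  H  [+842.18127 -112.29324 +207.34925]
  H  [+206.22632 +1426.07101 +297.89521]
  H  [+0.27394 -0.13938 +1.00000]
B = K⁻¹H; ‖b₁‖=1.672018, ‖b₂‖=1.672018; λ = 2/(‖b₁‖+‖b₂‖) = 0.598080, sign → tz>0 ⇒ λ=+0.598080
r₁ = λ·B[:,0] = (+0.98157,+0.09838,+0.16383); r₂ = λ·B[:,1] = (-0.08560,+0.99284,-0.08336)
r₃ = r₁×r₂ = (-0.17086,+0.06780,+0.98296); SVD([r₁ r₂ r₃]) → R = UVᵀ:
  R  [+0.98157 -0.08560 -0.17086]
  R  [+0.09838 +0.99284 +0.06780]
  R  [+0.16383 -0.08336 +0.98296]
t = (-0.16889, +0.04925, +0.59808) m
tr R = 2.957366; θ = arccos((tr R − 1)/2) = 0.206850 rad = 11.852°
axis k = ((R−Rᵀ)₃₂, (R−Rᵀ)₁₃, (R−Rᵀ)₂₁) / (2 sinθ) = (-0.368011, -0.814833, +0.447900)
rvec = θ·k = (-0.076123, -0.168548, +0.092648)

rvec=(-0.0761, -0.1685, 0.0926) tvec=(-0.1689, 0.0492, 0.5981)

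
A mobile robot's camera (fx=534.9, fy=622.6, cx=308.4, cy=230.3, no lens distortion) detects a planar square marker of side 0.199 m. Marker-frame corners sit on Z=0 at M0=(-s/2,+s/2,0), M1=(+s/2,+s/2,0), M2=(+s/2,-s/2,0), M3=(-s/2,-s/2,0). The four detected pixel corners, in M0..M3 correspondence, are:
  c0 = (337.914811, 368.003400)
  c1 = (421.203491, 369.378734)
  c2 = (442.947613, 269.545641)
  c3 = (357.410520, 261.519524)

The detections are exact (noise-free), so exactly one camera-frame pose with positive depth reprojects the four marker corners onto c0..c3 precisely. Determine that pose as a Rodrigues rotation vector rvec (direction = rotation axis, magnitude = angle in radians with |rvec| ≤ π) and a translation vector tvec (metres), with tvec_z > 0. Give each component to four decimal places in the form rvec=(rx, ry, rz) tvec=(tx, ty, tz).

Intrinsics K: fx=534.9, fy=622.6, cx=308.4, cy=230.3
Marker side s = 0.199 m; corners in marker frame (Z=0):
  M0 = (-0.0995, +0.0995, 0)
  M1 = (+0.0995, +0.0995, 0)
  M2 = (+0.0995, -0.0995, 0)
  M3 = (-0.0995, -0.0995, 0)
Detected image corners:
  c0 = (337.914811, 368.003400) px
  c1 = (421.203491, 369.378734) px
  c2 = (442.947613, 269.545641) px
  c3 = (357.410520, 261.519524) px
Planar DLT: solve 8×8 A·h = b for H (H[2,2]=1):
  H  [+546.63355 -21.67100 +390.97327]
  H  [+122.96474 +584.65916 +318.26640]
  H  [+0.31438 +0.21064 +1.00000]
B = K⁻¹H; ‖b₁‖=0.901205, ‖b₂‖=0.901205; λ = 2/(‖b₁‖+‖b₂‖) = 1.109625, sign → tz>0 ⇒ λ=+1.109625
r₁ = λ·B[:,0] = (+0.93284,+0.09012,+0.34884); r₂ = λ·B[:,1] = (-0.17972,+0.95555,+0.23374)
r₃ = r₁×r₂ = (-0.31227,-0.28073,+0.90757); SVD([r₁ r₂ r₃]) → R = UVᵀ:
  R  [+0.93284 -0.17972 -0.31227]
  R  [+0.09012 +0.95555 -0.28073]
  R  [+0.34884 +0.23374 +0.90757]
t = (+0.17129, +0.15678, +1.10963) m
tr R = 2.795952; θ = arccos((tr R − 1)/2) = 0.455649 rad = 26.107°
axis k = ((R−Rᵀ)₃₂, (R−Rᵀ)₁₃, (R−Rᵀ)₂₁) / (2 sinθ) = (+0.584561, -0.751190, +0.306597)
rvec = θ·k = (+0.266354, -0.342279, +0.139701)

rvec=(0.2664, -0.3423, 0.1397) tvec=(0.1713, 0.1568, 1.1096)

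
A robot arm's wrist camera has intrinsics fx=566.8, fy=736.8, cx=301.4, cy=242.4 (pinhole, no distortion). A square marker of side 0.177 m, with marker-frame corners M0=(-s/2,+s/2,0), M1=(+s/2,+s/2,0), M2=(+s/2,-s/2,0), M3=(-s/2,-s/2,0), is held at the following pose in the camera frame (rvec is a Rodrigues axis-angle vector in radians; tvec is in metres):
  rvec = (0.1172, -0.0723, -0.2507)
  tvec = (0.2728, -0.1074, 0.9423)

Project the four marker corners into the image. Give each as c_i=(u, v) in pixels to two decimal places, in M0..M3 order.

Intrinsics K: fx=566.8, fy=736.8, cx=301.4, cy=242.4
Marker side s = 0.177 m; corners in marker frame (Z=0):
  M0 = (-0.0885, +0.0885, 0)
  M1 = (+0.0885, +0.0885, 0)
  M2 = (+0.0885, -0.0885, 0)
  M3 = (-0.0885, -0.0885, 0)
rvec = (0.1172, -0.0723, -0.2507), |rvec| = θ = 0.28603 rad = 16.388°
Rodrigues: sinθ=0.28215, 1−cosθ=0.04063; R = I + sinθ·[k]× + (1−cosθ)·[k]×²:
    [+0.96619 +0.24309 -0.08591]
    [-0.25150 +0.96197 -0.10661]
    [+0.05673 +0.12461 +0.99058]
t = (0.2728, -0.1074, 0.9423) m
M0: Pc = R·M0+t = (+0.20881, -0.00001, +0.94831); u = 566.8·(+0.20881)/0.94831 + 301.4 = 426.2021, v = 736.8·(-0.00001)/0.94831 + 242.4 = 242.3939
M1: Pc = R·M1+t = (+0.37982, -0.04452, +0.95835); u = 566.8·(+0.37982)/0.95835 + 301.4 = 526.0393, v = 736.8·(-0.04452)/0.95835 + 242.4 = 208.1690
M2: Pc = R·M2+t = (+0.33679, -0.21479, +0.93629); u = 566.8·(+0.33679)/0.93629 + 301.4 = 505.2843, v = 736.8·(-0.21479)/0.93629 + 242.4 = 73.3728
M3: Pc = R·M3+t = (+0.16578, -0.17028, +0.92625); u = 566.8·(+0.16578)/0.92625 + 301.4 = 402.8448, v = 736.8·(-0.17028)/0.92625 + 242.4 = 106.9515

c0=(426.20, 242.39) c1=(526.04, 208.17) c2=(505.28, 73.37) c3=(402.84, 106.95)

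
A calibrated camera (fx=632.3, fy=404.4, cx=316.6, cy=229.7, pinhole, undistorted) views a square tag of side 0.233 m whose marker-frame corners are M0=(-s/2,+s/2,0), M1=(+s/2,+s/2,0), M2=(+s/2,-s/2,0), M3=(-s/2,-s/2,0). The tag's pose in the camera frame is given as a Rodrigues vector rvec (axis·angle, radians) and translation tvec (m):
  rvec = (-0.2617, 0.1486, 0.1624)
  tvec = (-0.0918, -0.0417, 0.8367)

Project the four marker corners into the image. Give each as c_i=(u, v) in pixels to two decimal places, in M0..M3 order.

Intrinsics K: fx=632.3, fy=404.4, cx=316.6, cy=229.7
Marker side s = 0.233 m; corners in marker frame (Z=0):
  M0 = (-0.1165, +0.1165, 0)
  M1 = (+0.1165, +0.1165, 0)
  M2 = (+0.1165, -0.1165, 0)
  M3 = (-0.1165, -0.1165, 0)
rvec = (-0.2617, 0.1486, 0.1624), |rvec| = θ = 0.34197 rad = 19.593°
Rodrigues: sinθ=0.33534, 1−cosθ=0.05790; R = I + sinθ·[k]× + (1−cosθ)·[k]×²:
    [+0.97601 -0.17851 +0.12468]
    [+0.14000 +0.95303 +0.26858]
    [-0.16676 -0.24468 +0.95516]
t = (-0.0918, -0.0417, 0.8367) m
M0: Pc = R·M0+t = (-0.22630, +0.05302, +0.82762); u = 632.3·(-0.22630)/0.82762 + 316.6 = 143.7070, v = 404.4·(+0.05302)/0.82762 + 229.7 = 255.6062
M1: Pc = R·M1+t = (+0.00111, +0.08564, +0.78877); u = 632.3·(+0.00111)/0.78877 + 316.6 = 317.4887, v = 404.4·(+0.08564)/0.78877 + 229.7 = 273.6064
M2: Pc = R·M2+t = (+0.04270, -0.13642, +0.84578); u = 632.3·(+0.04270)/0.84578 + 316.6 = 348.5232, v = 404.4·(-0.13642)/0.84578 + 229.7 = 164.4729
M3: Pc = R·M3+t = (-0.18471, -0.16904, +0.88463); u = 632.3·(-0.18471)/0.88463 + 316.6 = 184.5778, v = 404.4·(-0.16904)/0.88463 + 229.7 = 152.4263

c0=(143.71, 255.61) c1=(317.49, 273.61) c2=(348.52, 164.47) c3=(184.58, 152.43)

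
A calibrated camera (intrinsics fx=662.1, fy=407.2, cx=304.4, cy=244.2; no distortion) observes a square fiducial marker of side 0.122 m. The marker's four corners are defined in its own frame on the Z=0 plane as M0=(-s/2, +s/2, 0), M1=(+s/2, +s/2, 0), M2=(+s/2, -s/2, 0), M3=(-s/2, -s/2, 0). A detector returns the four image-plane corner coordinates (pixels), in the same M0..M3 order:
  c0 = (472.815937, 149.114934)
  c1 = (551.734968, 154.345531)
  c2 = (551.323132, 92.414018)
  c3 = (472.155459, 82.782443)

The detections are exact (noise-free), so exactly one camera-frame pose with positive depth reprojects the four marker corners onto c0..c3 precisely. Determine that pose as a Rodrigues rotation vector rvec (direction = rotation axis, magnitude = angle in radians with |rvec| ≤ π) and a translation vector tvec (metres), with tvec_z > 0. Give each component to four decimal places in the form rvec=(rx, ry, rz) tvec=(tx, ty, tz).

rvec=(0.0145, -0.4518, -0.0142) tvec=(0.2460, -0.2381, 0.7794)

Intrinsics K: fx=662.1, fy=407.2, cx=304.4, cy=244.2
Marker side s = 0.122 m; corners in marker frame (Z=0):
  M0 = (-0.0610, +0.0610, 0)
  M1 = (+0.0610, +0.0610, 0)
  M2 = (+0.0610, -0.0610, 0)
  M3 = (-0.0610, -0.0610, 0)
Detected image corners:
  c0 = (472.815937, 149.114934) px
  c1 = (551.734968, 154.345531) px
  c2 = (551.323132, 92.414018) px
  c3 = (472.155459, 82.782443) px
Planar DLT: solve 8×8 A·h = b for H (H[2,2]=1):
  H  [+934.58948 +15.61682 +513.35765]
  H  [+127.89140 +527.68699 +119.83415]
  H  [+0.55994 +0.02199 +1.00000]
B = K⁻¹H; ‖b₁‖=1.282966, ‖b₂‖=1.282966; λ = 2/(‖b₁‖+‖b₂‖) = 0.779444, sign → tz>0 ⇒ λ=+0.779444
r₁ = λ·B[:,0] = (+0.89957,-0.01693,+0.43644); r₂ = λ·B[:,1] = (+0.01051,+0.99980,+0.01714)
r₃ = r₁×r₂ = (-0.43665,-0.01083,+0.89957); SVD([r₁ r₂ r₃]) → R = UVᵀ:
  R  [+0.89957 +0.01051 -0.43665]
  R  [-0.01693 +0.99980 -0.01083]
  R  [+0.43644 +0.01714 +0.89957]
t = (+0.24599, -0.23806, +0.77944) m
tr R = 2.798939; θ = arccos((tr R − 1)/2) = 0.452243 rad = 25.912°
axis k = ((R−Rᵀ)₃₂, (R−Rᵀ)₁₃, (R−Rᵀ)₂₁) / (2 sinθ) = (+0.032000, -0.998995, -0.031397)
rvec = θ·k = (+0.014472, -0.451788, -0.014199)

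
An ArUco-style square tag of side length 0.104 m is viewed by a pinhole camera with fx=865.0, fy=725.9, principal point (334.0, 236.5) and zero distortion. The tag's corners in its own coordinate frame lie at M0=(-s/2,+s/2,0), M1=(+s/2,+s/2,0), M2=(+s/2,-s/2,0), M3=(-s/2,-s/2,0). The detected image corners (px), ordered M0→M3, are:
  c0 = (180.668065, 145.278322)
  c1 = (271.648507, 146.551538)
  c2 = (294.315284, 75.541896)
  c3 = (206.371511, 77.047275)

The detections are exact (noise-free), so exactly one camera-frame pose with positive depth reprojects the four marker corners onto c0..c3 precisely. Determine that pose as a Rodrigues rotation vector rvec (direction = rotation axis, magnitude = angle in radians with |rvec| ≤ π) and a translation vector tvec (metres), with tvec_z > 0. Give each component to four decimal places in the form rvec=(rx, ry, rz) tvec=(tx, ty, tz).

Intrinsics K: fx=865.0, fy=725.9, cx=334.0, cy=236.5
Marker side s = 0.104 m; corners in marker frame (Z=0):
  M0 = (-0.0520, +0.0520, 0)
  M1 = (+0.0520, +0.0520, 0)
  M2 = (+0.0520, -0.0520, 0)
  M3 = (-0.0520, -0.0520, 0)
Detected image corners:
  c0 = (180.668065, 145.278322) px
  c1 = (271.648507, 146.551538) px
  c2 = (294.315284, 75.541896) px
  c3 = (206.371511, 77.047275) px
Planar DLT: solve 8×8 A·h = b for H (H[2,2]=1):
  H  [+768.28464 -335.36501 +237.62714]
  H  [-44.13198 +621.34877 +110.32698]
  H  [-0.38447 -0.43032 +1.00000]
B = K⁻¹H; ‖b₁‖=1.107525, ‖b₂‖=1.107525; λ = 2/(‖b₁‖+‖b₂‖) = 0.902914, sign → tz>0 ⇒ λ=+0.902914
r₁ = λ·B[:,0] = (+0.93600,+0.05821,-0.34715); r₂ = λ·B[:,1] = (-0.20004,+0.89946,-0.38854)
r₃ = r₁×r₂ = (+0.28963,+0.43312,+0.85354); SVD([r₁ r₂ r₃]) → R = UVᵀ:
  R  [+0.93600 -0.20004 +0.28963]
  R  [+0.05821 +0.89946 +0.43312]
  R  [-0.34715 -0.38854 +0.85354]
t = (-0.10060, -0.15694, +0.90291) m
tr R = 2.688994; θ = arccos((tr R − 1)/2) = 0.565171 rad = 32.382°
axis k = ((R−Rᵀ)₃₂, (R−Rᵀ)₁₃, (R−Rᵀ)₂₁) / (2 sinθ) = (-0.767104, +0.594494, +0.241099)
rvec = θ·k = (-0.433545, +0.335991, +0.136262)

rvec=(-0.4335, 0.3360, 0.1363) tvec=(-0.1006, -0.1569, 0.9029)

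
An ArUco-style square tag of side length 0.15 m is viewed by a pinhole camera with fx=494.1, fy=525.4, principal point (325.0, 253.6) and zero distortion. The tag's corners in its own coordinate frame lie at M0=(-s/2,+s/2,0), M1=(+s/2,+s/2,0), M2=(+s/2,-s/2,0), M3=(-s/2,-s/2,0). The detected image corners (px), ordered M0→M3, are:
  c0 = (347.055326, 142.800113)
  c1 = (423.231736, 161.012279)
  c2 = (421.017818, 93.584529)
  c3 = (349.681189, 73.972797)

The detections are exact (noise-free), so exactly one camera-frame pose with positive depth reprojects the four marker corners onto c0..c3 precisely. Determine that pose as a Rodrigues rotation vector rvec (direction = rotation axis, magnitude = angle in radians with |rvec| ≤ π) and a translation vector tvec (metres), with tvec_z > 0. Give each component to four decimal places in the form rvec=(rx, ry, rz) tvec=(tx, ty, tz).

Intrinsics K: fx=494.1, fy=525.4, cx=325.0, cy=253.6
Marker side s = 0.15 m; corners in marker frame (Z=0):
  M0 = (-0.0750, +0.0750, 0)
  M1 = (+0.0750, +0.0750, 0)
  M2 = (+0.0750, -0.0750, 0)
  M3 = (-0.0750, -0.0750, 0)
Detected image corners:
  c0 = (347.055326, 142.800113) px
  c1 = (423.231736, 161.012279) px
  c2 = (421.017818, 93.584529) px
  c3 = (349.681189, 73.972797) px
Planar DLT: solve 8×8 A·h = b for H (H[2,2]=1):
  H  [+590.64904 -169.31125 +385.96401]
  H  [+156.65837 +402.62734 +116.90978]
  H  [+0.25819 -0.43673 +1.00000]
B = K⁻¹H; ‖b₁‖=1.071721, ‖b₂‖=1.071721; λ = 2/(‖b₁‖+‖b₂‖) = 0.933079, sign → tz>0 ⇒ λ=+0.933079
r₁ = λ·B[:,0] = (+0.95694,+0.16193,+0.24091); r₂ = λ·B[:,1] = (-0.05169,+0.91174,-0.40751)
r₃ = r₁×r₂ = (-0.28564,+0.37751,+0.88085); SVD([r₁ r₂ r₃]) → R = UVᵀ:
  R  [+0.95694 -0.05169 -0.28564]
  R  [+0.16193 +0.91174 +0.37751]
  R  [+0.24091 -0.40751 +0.88085]
t = (+0.11513, -0.24275, +0.93308) m
tr R = 2.749531; θ = arccos((tr R − 1)/2) = 0.505845 rad = 28.983°
axis k = ((R−Rᵀ)₃₂, (R−Rᵀ)₁₃, (R−Rᵀ)₂₁) / (2 sinθ) = (-0.810053, -0.543344, +0.220436)
rvec = θ·k = (-0.409761, -0.274848, +0.111507)

rvec=(-0.4098, -0.2748, 0.1115) tvec=(0.1151, -0.2428, 0.9331)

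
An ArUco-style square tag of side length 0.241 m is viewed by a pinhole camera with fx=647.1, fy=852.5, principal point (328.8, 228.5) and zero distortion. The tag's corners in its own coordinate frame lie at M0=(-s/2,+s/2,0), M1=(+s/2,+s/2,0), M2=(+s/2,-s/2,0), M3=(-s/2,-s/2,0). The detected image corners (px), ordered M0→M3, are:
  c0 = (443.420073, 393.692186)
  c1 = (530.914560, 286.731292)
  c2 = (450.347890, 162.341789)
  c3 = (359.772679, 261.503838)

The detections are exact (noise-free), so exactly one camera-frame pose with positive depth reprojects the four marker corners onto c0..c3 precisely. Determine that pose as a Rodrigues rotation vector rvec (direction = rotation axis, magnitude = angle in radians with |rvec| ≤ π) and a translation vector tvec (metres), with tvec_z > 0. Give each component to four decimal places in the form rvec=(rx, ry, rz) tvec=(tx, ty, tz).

rvec=(-0.1519, -0.2316, -0.6815) tvec=(0.2256, 0.0664, 1.2350)

Intrinsics K: fx=647.1, fy=852.5, cx=328.8, cy=228.5
Marker side s = 0.241 m; corners in marker frame (Z=0):
  M0 = (-0.1205, +0.1205, 0)
  M1 = (+0.1205, +0.1205, 0)
  M2 = (+0.1205, -0.1205, 0)
  M3 = (-0.1205, -0.1205, 0)
Detected image corners:
  c0 = (443.420073, 393.692186) px
  c1 = (530.914560, 286.731292) px
  c2 = (450.347890, 162.341789) px
  c3 = (359.772679, 261.503838) px
Planar DLT: solve 8×8 A·h = b for H (H[2,2]=1):
  H  [+463.67737 +317.71164 +446.99347]
  H  [-369.24849 +517.78660 +274.36076]
  H  [+0.21115 -0.05115 +1.00000]
B = K⁻¹H; ‖b₁‖=0.809702, ‖b₂‖=0.809702; λ = 2/(‖b₁‖+‖b₂‖) = 1.235022, sign → tz>0 ⇒ λ=+1.235022
r₁ = λ·B[:,0] = (+0.75245,-0.60483,+0.26078); r₂ = λ·B[:,1] = (+0.63847,+0.76705,-0.06317)
r₃ = r₁×r₂ = (-0.16182,+0.21403,+0.96333); SVD([r₁ r₂ r₃]) → R = UVᵀ:
  R  [+0.75245 +0.63847 -0.16182]
  R  [-0.60483 +0.76705 +0.21403]
  R  [+0.26078 -0.06317 +0.96333]
t = (+0.22558, +0.06644, +1.23502) m
tr R = 2.482827; θ = arccos((tr R − 1)/2) = 0.735622 rad = 42.148°
axis k = ((R−Rᵀ)₃₂, (R−Rᵀ)₁₃, (R−Rᵀ)₂₁) / (2 sinθ) = (-0.206546, -0.314883, -0.926384)
rvec = θ·k = (-0.151939, -0.231635, -0.681468)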